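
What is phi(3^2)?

φ(3^2) = 3^1·(3−1) = 3·2 = 6.

6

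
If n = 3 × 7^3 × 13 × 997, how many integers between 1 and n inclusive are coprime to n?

7027776

φ(13336869) = 13336869 · (1 − 1/3) · (1 − 1/7) · (1 − 1/13) · (1 − 1/997)
       = 13336869 · 143424/272181 = 7027776.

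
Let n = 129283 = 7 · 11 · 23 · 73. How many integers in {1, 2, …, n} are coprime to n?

φ(7) = 7 − 1 = 6.
φ(11) = 11 − 1 = 10.
φ(23) = 23 − 1 = 22.
φ(73) = 73 − 1 = 72.
Since φ is multiplicative, φ(129283) = 6 · 10 · 22 · 72 = 95040.

95040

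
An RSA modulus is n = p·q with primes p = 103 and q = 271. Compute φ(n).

27540

φ(n) = (p − 1)(q − 1) = (103−1)(271−1) = 102·270 = 27540.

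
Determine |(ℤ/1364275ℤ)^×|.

1364275 = 5^2 × 11^3 × 41.
φ(5^2) = 5^1·(5−1) = 5·4 = 20.
φ(11^3) = 11^2·(11−1) = 121·10 = 1210.
φ(41) = 41 − 1 = 40.
φ(1364275) = 20 × 1210 × 40 = 968000.

968000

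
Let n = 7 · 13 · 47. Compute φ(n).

φ(7) = 7 − 1 = 6.
φ(13) = 13 − 1 = 12.
φ(47) = 47 − 1 = 46.
Since φ is multiplicative, φ(4277) = 6 · 12 · 46 = 3312.

3312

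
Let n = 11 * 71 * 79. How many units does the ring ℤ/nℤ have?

54600

φ(11) = 11 − 1 = 10.
φ(71) = 71 − 1 = 70.
φ(79) = 79 − 1 = 78.
φ(61699) = 10 × 70 × 78 = 54600.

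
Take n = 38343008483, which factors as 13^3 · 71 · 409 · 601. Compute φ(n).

34751808000

φ(38343008483) = 38343008483 · (1 − 1/13) · (1 − 1/71) · (1 − 1/409) · (1 − 1/601)
       = 38343008483 · 205632000/226881707 = 34751808000.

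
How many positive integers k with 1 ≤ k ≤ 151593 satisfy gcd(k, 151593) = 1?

151593 = 3 · 13^3 · 23.
φ(3) = 3 − 1 = 2.
φ(13^3) = 13^2·(13−1) = 169·12 = 2028.
φ(23) = 23 − 1 = 22.
φ(151593) = 2 × 2028 × 22 = 89232.

89232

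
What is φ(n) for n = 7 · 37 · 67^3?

63995184

φ(77897617) = 77897617 · (1 − 1/7) · (1 − 1/37) · (1 − 1/67)
       = 77897617 · 14256/17353 = 63995184.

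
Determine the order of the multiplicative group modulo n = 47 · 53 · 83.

φ(47) = 47 − 1 = 46.
φ(53) = 53 − 1 = 52.
φ(83) = 83 − 1 = 82.
Multiply: 46 · 52 · 82 = 196144.

196144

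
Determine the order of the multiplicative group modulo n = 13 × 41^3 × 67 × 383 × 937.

19041102812160

φ(21543094674361) = 21543094674361 · (1 − 1/13) · (1 − 1/41) · (1 − 1/67) · (1 − 1/383) · (1 − 1/937)
       = 21543094674361 · 11327247360/12815642281 = 19041102812160.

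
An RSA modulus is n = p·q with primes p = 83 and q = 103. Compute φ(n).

φ(83) = 83 − 1 = 82.
φ(103) = 103 − 1 = 102.
Multiply: 82 · 102 = 8364.

8364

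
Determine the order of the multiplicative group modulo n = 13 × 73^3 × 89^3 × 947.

3036080514728448

φ(13) = 13 − 1 = 12.
φ(73^3) = 73^3 − 73^2 = 389017 − 5329 = 383688.
φ(89^3) = 89^3 − 89^2 = 704969 − 7921 = 697048.
φ(947) = 947 − 1 = 946.
Since φ is multiplicative, φ(3376229277498103) = 12 · 383688 · 697048 · 946 = 3036080514728448.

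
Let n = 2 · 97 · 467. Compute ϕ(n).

φ(90598) = 90598 · (1 − 1/2) · (1 − 1/97) · (1 − 1/467)
       = 90598 · 44736/90598 = 44736.

44736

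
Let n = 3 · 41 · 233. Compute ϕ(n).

18560

φ(28659) = 28659 · (1 − 1/3) · (1 − 1/41) · (1 − 1/233)
       = 28659 · 18560/28659 = 18560.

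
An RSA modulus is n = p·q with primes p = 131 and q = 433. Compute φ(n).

φ(pq) = (p−1)(q−1) = 130 · 432 = 56160.

56160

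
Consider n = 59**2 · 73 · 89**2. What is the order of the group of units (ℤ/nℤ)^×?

1929679488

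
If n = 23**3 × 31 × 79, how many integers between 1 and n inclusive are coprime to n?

27232920

φ(29796983) = 29796983 · (1 − 1/23) · (1 − 1/31) · (1 − 1/79)
       = 29796983 · 51480/56327 = 27232920.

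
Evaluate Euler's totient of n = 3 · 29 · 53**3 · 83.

φ(1075040817) = 1075040817 · (1 − 1/3) · (1 − 1/29) · (1 − 1/53) · (1 − 1/83)
       = 1075040817 · 238784/382713 = 670744256.

670744256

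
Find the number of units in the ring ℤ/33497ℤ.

30240

33497 = 19 · 41 · 43.
φ(33497) = 33497 · (1 − 1/19) · (1 − 1/41) · (1 − 1/43)
       = 33497 · 30240/33497 = 30240.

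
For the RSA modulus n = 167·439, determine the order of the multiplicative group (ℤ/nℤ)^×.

72708

φ(167) = 167 − 1 = 166.
φ(439) = 439 − 1 = 438.
φ(73313) = 166 × 438 = 72708.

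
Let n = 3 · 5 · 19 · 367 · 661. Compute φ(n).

34784640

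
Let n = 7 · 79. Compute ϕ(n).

468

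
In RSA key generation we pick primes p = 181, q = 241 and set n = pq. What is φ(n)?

43200

φ(181) = 181 − 1 = 180.
φ(241) = 241 − 1 = 240.
φ(43621) = 180 × 240 = 43200.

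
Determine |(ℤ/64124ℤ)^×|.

28160

First factor: 64124 = 2^2 · 17 · 23 · 41.
φ(2^2) = 2^2 − 2^1 = 4 − 2 = 2.
φ(17) = 17 − 1 = 16.
φ(23) = 23 − 1 = 22.
φ(41) = 41 − 1 = 40.
Multiply: 2 · 16 · 22 · 40 = 28160.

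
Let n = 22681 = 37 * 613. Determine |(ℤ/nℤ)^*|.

φ(22681) = 22681 · (1 − 1/37) · (1 − 1/613)
       = 22681 · 22032/22681 = 22032.

22032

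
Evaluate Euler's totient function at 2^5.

16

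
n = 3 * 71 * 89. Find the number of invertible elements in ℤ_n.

φ(3) = 3 − 1 = 2.
φ(71) = 71 − 1 = 70.
φ(89) = 89 − 1 = 88.
Since φ is multiplicative, φ(18957) = 2 · 70 · 88 = 12320.

12320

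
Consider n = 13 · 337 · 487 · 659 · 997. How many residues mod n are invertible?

φ(1401789450581) = 1401789450581 · (1 − 1/13) · (1 − 1/337) · (1 − 1/487) · (1 − 1/659) · (1 − 1/997)
       = 1401789450581 · 1284227675136/1401789450581 = 1284227675136.

1284227675136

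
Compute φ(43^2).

1806

φ(43^2) = 43^1·(43−1) = 43·42 = 1806.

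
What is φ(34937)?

27720

Prime factorization: 34937 = 7^2 · 23 · 31.
φ(34937) = 34937 · (1 − 1/7) · (1 − 1/23) · (1 − 1/31)
       = 34937 · 3960/4991 = 27720.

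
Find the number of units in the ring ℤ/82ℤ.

40

Prime factorization: 82 = 2 · 41.
φ(82) = 82 · (1 − 1/2) · (1 − 1/41)
       = 82 · 40/82 = 40.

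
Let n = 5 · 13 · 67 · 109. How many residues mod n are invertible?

342144

φ(5) = 5 − 1 = 4.
φ(13) = 13 − 1 = 12.
φ(67) = 67 − 1 = 66.
φ(109) = 109 − 1 = 108.
Since φ is multiplicative, φ(474695) = 4 · 12 · 66 · 108 = 342144.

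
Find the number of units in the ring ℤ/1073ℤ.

1008

Factor 1073: 1073 = 29 * 37.
φ(1073) = 1073 · (1 − 1/29) · (1 − 1/37)
       = 1073 · 1008/1073 = 1008.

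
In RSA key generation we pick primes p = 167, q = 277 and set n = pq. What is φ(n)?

45816

φ(46259) = 46259 · (1 − 1/167) · (1 − 1/277)
       = 46259 · 45816/46259 = 45816.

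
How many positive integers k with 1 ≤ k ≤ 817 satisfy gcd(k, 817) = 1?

756

817 = 19 × 43.
φ(19) = 19 − 1 = 18.
φ(43) = 43 − 1 = 42.
φ(817) = 18 × 42 = 756.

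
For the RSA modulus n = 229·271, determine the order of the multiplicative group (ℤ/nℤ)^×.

φ(n) = (p − 1)(q − 1) = (229−1)(271−1) = 228·270 = 61560.

61560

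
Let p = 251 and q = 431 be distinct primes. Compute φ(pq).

107500

φ(108181) = 108181 · (1 − 1/251) · (1 − 1/431)
       = 108181 · 107500/108181 = 107500.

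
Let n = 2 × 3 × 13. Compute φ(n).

φ(78) = 78 · (1 − 1/2) · (1 − 1/3) · (1 − 1/13)
       = 78 · 24/78 = 24.

24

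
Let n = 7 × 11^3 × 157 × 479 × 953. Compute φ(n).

515378223360

φ(667735032503) = 667735032503 · (1 − 1/7) · (1 − 1/11) · (1 − 1/157) · (1 − 1/479) · (1 − 1/953)
       = 667735032503 · 4259324160/5518471343 = 515378223360.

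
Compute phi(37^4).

1823508

φ(1874161) = 1874161 · (1 − 1/37)
       = 1874161 · 36/37 = 1823508.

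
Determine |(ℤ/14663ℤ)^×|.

12600

First factor: 14663 = 11 * 31 * 43.
φ(11) = 11 − 1 = 10.
φ(31) = 31 − 1 = 30.
φ(43) = 43 − 1 = 42.
Multiply: 10 · 30 · 42 = 12600.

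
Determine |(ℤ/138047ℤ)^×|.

103680

138047 = 7 · 13 · 37 · 41.
φ(138047) = 138047 · (1 − 1/7) · (1 − 1/13) · (1 − 1/37) · (1 − 1/41)
       = 138047 · 103680/138047 = 103680.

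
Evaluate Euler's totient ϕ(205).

First factor: 205 = 5 × 41.
φ(205) = 205 · (1 − 1/5) · (1 − 1/41)
       = 205 · 160/205 = 160.

160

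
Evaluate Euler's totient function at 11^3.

φ(11^3) = 11^2·(11−1) = 121·10 = 1210.

1210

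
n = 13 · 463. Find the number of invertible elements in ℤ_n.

5544

φ(6019) = 6019 · (1 − 1/13) · (1 − 1/463)
       = 6019 · 5544/6019 = 5544.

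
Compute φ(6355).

4800

Prime factorization: 6355 = 5 · 31 · 41.
φ(6355) = 6355 · (1 − 1/5) · (1 − 1/31) · (1 − 1/41)
       = 6355 · 4800/6355 = 4800.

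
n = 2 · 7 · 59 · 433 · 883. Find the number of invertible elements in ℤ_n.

132596352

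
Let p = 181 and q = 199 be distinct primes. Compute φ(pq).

35640

φ(36019) = 36019 · (1 − 1/181) · (1 − 1/199)
       = 36019 · 35640/36019 = 35640.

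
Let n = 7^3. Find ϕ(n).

294

φ(7^3) = 7^2·(7−1) = 49·6 = 294.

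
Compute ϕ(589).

Prime factorization: 589 = 19 · 31.
φ(19) = 19 − 1 = 18.
φ(31) = 31 − 1 = 30.
Since φ is multiplicative, φ(589) = 18 · 30 = 540.

540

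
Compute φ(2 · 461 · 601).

276000

φ(554122) = 554122 · (1 − 1/2) · (1 − 1/461) · (1 − 1/601)
       = 554122 · 276000/554122 = 276000.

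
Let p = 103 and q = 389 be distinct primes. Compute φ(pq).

39576

For distinct primes, φ(pq) = (p−1)(q−1) = 102 × 388 = 39576.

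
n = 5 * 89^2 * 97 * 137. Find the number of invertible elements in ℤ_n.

φ(526310845) = 526310845 · (1 − 1/5) · (1 − 1/89) · (1 − 1/97) · (1 − 1/137)
       = 526310845 · 4595712/5913605 = 409018368.

409018368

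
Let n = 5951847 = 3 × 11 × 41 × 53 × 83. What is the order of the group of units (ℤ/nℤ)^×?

φ(3) = 3 − 1 = 2.
φ(11) = 11 − 1 = 10.
φ(41) = 41 − 1 = 40.
φ(53) = 53 − 1 = 52.
φ(83) = 83 − 1 = 82.
Multiply: 2 · 10 · 40 · 52 · 82 = 3411200.

3411200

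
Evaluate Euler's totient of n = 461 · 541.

φ(249401) = 249401 · (1 − 1/461) · (1 − 1/541)
       = 249401 · 248400/249401 = 248400.

248400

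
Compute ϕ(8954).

3960

8954 = 2 · 11^2 · 37.
φ(8954) = 8954 · (1 − 1/2) · (1 − 1/11) · (1 − 1/37)
       = 8954 · 360/814 = 3960.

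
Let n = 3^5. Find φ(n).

162

φ(243) = 243 · (1 − 1/3)
       = 243 · 2/3 = 162.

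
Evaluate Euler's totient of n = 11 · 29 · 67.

18480

φ(11) = 11 − 1 = 10.
φ(29) = 29 − 1 = 28.
φ(67) = 67 − 1 = 66.
Multiply: 10 · 28 · 66 = 18480.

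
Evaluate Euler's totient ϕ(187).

160

First factor: 187 = 11 · 17.
φ(11) = 11 − 1 = 10.
φ(17) = 17 − 1 = 16.
φ(187) = 10 × 16 = 160.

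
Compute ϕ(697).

640

Factor 697: 697 = 17 · 41.
φ(17) = 17 − 1 = 16.
φ(41) = 41 − 1 = 40.
Since φ is multiplicative, φ(697) = 16 · 40 = 640.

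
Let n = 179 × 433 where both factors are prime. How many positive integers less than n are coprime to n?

φ(179) = 179 − 1 = 178.
φ(433) = 433 − 1 = 432.
Multiply: 178 · 432 = 76896.

76896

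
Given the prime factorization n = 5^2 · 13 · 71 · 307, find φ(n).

φ(5^2) = 5^2 − 5^1 = 25 − 5 = 20.
φ(13) = 13 − 1 = 12.
φ(71) = 71 − 1 = 70.
φ(307) = 307 − 1 = 306.
φ(7084025) = 20 × 12 × 70 × 306 = 5140800.

5140800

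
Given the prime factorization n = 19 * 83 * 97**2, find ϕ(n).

13744512

φ(14837993) = 14837993 · (1 − 1/19) · (1 − 1/83) · (1 − 1/97)
       = 14837993 · 141696/152969 = 13744512.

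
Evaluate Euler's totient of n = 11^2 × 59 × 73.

459360

φ(11^2) = 11^1·(11−1) = 11·10 = 110.
φ(59) = 59 − 1 = 58.
φ(73) = 73 − 1 = 72.
Since φ is multiplicative, φ(521147) = 110 · 58 · 72 = 459360.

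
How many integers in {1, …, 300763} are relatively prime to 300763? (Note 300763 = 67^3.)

296274

φ(300763) = 300763 · (1 − 1/67)
       = 300763 · 66/67 = 296274.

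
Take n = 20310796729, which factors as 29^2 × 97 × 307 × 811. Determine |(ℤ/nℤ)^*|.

φ(29^2) = 29^2 − 29^1 = 841 − 29 = 812.
φ(97) = 97 − 1 = 96.
φ(307) = 307 − 1 = 306.
φ(811) = 811 − 1 = 810.
Since φ is multiplicative, φ(20310796729) = 812 · 96 · 306 · 810 = 19321182720.

19321182720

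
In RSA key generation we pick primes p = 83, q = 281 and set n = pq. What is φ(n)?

22960

φ(n) = (p − 1)(q − 1) = (83−1)(281−1) = 82·280 = 22960.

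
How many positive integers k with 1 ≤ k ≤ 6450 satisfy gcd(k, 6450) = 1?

1680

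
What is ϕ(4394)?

2028

4394 = 2 × 13^3.
φ(2) = 2 − 1 = 1.
φ(13^3) = 13^3 − 13^2 = 2197 − 169 = 2028.
φ(4394) = 1 × 2028 = 2028.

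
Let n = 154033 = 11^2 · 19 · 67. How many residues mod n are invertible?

130680

φ(11^2) = 11^2 − 11^1 = 121 − 11 = 110.
φ(19) = 19 − 1 = 18.
φ(67) = 67 − 1 = 66.
φ(154033) = 110 × 18 × 66 = 130680.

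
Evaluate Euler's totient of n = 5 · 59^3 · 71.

56531440

φ(72909545) = 72909545 · (1 − 1/5) · (1 − 1/59) · (1 − 1/71)
       = 72909545 · 16240/20945 = 56531440.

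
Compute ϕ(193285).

First factor: 193285 = 5 · 29 · 31 · 43.
φ(5) = 5 − 1 = 4.
φ(29) = 29 − 1 = 28.
φ(31) = 31 − 1 = 30.
φ(43) = 43 − 1 = 42.
Multiply: 4 · 28 · 30 · 42 = 141120.

141120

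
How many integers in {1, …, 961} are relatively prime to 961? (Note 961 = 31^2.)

930

φ(961) = 961 · (1 − 1/31)
       = 961 · 30/31 = 930.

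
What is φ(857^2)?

φ(734449) = 734449 · (1 − 1/857)
       = 734449 · 856/857 = 733592.

733592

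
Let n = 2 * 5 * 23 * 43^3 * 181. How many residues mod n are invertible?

φ(3309876410) = 3309876410 · (1 − 1/2) · (1 − 1/5) · (1 − 1/23) · (1 − 1/43) · (1 − 1/181)
       = 3309876410 · 665280/1790090 = 1230102720.

1230102720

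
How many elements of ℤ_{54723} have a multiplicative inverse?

32256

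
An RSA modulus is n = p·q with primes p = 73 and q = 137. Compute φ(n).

9792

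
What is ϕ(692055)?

292032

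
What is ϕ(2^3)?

4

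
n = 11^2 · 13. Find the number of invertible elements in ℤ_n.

1320

φ(11^2) = 11^2 − 11^1 = 121 − 11 = 110.
φ(13) = 13 − 1 = 12.
φ(1573) = 110 × 12 = 1320.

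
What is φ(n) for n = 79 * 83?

6396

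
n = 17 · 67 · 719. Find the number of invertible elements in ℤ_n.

φ(17) = 17 − 1 = 16.
φ(67) = 67 − 1 = 66.
φ(719) = 719 − 1 = 718.
Multiply: 16 · 66 · 718 = 758208.

758208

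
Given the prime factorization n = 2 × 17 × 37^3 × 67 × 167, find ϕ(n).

8639288064

φ(2) = 2 − 1 = 1.
φ(17) = 17 − 1 = 16.
φ(37^3) = 37^2·(37−1) = 1369·36 = 49284.
φ(67) = 67 − 1 = 66.
φ(167) = 167 − 1 = 166.
φ(19269718178) = 1 × 16 × 49284 × 66 × 166 = 8639288064.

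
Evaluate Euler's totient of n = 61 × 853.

φ(61) = 61 − 1 = 60.
φ(853) = 853 − 1 = 852.
Multiply: 60 · 852 = 51120.

51120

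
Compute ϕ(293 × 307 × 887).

79165872

φ(79786537) = 79786537 · (1 − 1/293) · (1 − 1/307) · (1 − 1/887)
       = 79786537 · 79165872/79786537 = 79165872.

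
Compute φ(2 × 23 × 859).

18876

φ(2) = 2 − 1 = 1.
φ(23) = 23 − 1 = 22.
φ(859) = 859 − 1 = 858.
Since φ is multiplicative, φ(39514) = 1 · 22 · 858 = 18876.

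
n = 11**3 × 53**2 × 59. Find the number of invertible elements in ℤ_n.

φ(220587961) = 220587961 · (1 − 1/11) · (1 − 1/53) · (1 − 1/59)
       = 220587961 · 30160/34397 = 193416080.

193416080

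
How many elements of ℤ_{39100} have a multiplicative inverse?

Prime factorization: 39100 = 2^2 × 5^2 × 17 × 23.
φ(39100) = 39100 · (1 − 1/2) · (1 − 1/5) · (1 − 1/17) · (1 − 1/23)
       = 39100 · 1408/3910 = 14080.

14080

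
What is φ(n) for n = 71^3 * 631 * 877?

φ(71^3) = 71^3 − 71^2 = 357911 − 5041 = 352870.
φ(631) = 631 − 1 = 630.
φ(877) = 877 − 1 = 876.
Multiply: 352870 · 630 · 876 = 194741895600.

194741895600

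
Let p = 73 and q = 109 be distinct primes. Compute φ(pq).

7776

For distinct primes, φ(pq) = (p−1)(q−1) = 72 × 108 = 7776.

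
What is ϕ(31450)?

Prime factorization: 31450 = 2 × 5^2 × 17 × 37.
φ(2) = 2 − 1 = 1.
φ(5^2) = 5^1·(5−1) = 5·4 = 20.
φ(17) = 17 − 1 = 16.
φ(37) = 37 − 1 = 36.
Multiply: 1 · 20 · 16 · 36 = 11520.

11520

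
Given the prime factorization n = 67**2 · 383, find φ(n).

φ(67^2) = 67^1·(67−1) = 67·66 = 4422.
φ(383) = 383 − 1 = 382.
Multiply: 4422 · 382 = 1689204.

1689204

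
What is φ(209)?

Factor 209: 209 = 11 × 19.
φ(11) = 11 − 1 = 10.
φ(19) = 19 − 1 = 18.
Since φ is multiplicative, φ(209) = 10 · 18 = 180.

180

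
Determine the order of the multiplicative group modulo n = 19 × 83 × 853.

φ(19) = 19 − 1 = 18.
φ(83) = 83 − 1 = 82.
φ(853) = 853 − 1 = 852.
φ(1345181) = 18 × 82 × 852 = 1257552.

1257552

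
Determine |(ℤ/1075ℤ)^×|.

840

1075 = 5**2 * 43.
φ(5^2) = 5^2 − 5^1 = 25 − 5 = 20.
φ(43) = 43 − 1 = 42.
φ(1075) = 20 × 42 = 840.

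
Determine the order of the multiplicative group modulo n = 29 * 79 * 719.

1568112

φ(1647229) = 1647229 · (1 − 1/29) · (1 − 1/79) · (1 − 1/719)
       = 1647229 · 1568112/1647229 = 1568112.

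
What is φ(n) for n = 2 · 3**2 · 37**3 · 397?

φ(2) = 2 − 1 = 1.
φ(3^2) = 3^1·(3−1) = 3·2 = 6.
φ(37^3) = 37^2·(37−1) = 1369·36 = 49284.
φ(397) = 397 − 1 = 396.
Multiply: 1 · 6 · 49284 · 396 = 117098784.

117098784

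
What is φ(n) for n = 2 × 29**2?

812

φ(1682) = 1682 · (1 − 1/2) · (1 − 1/29)
       = 1682 · 28/58 = 812.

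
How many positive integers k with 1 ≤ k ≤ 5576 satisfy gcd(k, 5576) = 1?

Factor 5576: 5576 = 2**3 * 17 * 41.
φ(5576) = 5576 · (1 − 1/2) · (1 − 1/17) · (1 − 1/41)
       = 5576 · 640/1394 = 2560.

2560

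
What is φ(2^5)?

16

φ(2^5) = 2^5 − 2^4 = 32 − 16 = 16.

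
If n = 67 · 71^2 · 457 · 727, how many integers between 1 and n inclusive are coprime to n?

108592989120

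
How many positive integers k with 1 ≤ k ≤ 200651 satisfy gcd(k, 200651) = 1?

161280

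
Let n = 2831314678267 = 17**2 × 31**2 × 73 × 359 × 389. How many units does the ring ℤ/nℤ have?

φ(17^2) = 17^1·(17−1) = 17·16 = 272.
φ(31^2) = 31^2 − 31^1 = 961 − 31 = 930.
φ(73) = 73 − 1 = 72.
φ(359) = 359 − 1 = 358.
φ(389) = 389 − 1 = 388.
Multiply: 272 · 930 · 72 · 358 · 388 = 2529875220480.

2529875220480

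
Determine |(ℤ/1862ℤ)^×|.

756

Prime factorization: 1862 = 2 · 7**2 · 19.
φ(2) = 2 − 1 = 1.
φ(7^2) = 7^1·(7−1) = 7·6 = 42.
φ(19) = 19 − 1 = 18.
Since φ is multiplicative, φ(1862) = 1 · 42 · 18 = 756.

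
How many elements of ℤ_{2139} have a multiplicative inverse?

1320

First factor: 2139 = 3 × 23 × 31.
φ(3) = 3 − 1 = 2.
φ(23) = 23 − 1 = 22.
φ(31) = 31 − 1 = 30.
φ(2139) = 2 × 22 × 30 = 1320.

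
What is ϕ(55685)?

36288

Prime factorization: 55685 = 5 × 7 × 37 × 43.
φ(5) = 5 − 1 = 4.
φ(7) = 7 − 1 = 6.
φ(37) = 37 − 1 = 36.
φ(43) = 43 − 1 = 42.
φ(55685) = 4 × 6 × 36 × 42 = 36288.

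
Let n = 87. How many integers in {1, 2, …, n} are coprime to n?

56

Factor 87: 87 = 3 * 29.
φ(87) = 87 · (1 − 1/3) · (1 − 1/29)
       = 87 · 56/87 = 56.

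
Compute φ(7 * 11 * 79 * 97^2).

φ(7) = 7 − 1 = 6.
φ(11) = 11 − 1 = 10.
φ(79) = 79 − 1 = 78.
φ(97^2) = 97^2 − 97^1 = 9409 − 97 = 9312.
φ(57234947) = 6 × 10 × 78 × 9312 = 43580160.

43580160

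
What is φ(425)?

320

425 = 5^2 * 17.
φ(425) = 425 · (1 − 1/5) · (1 − 1/17)
       = 425 · 64/85 = 320.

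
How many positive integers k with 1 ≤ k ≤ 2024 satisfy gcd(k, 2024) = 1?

Prime factorization: 2024 = 2^3 · 11 · 23.
φ(2^3) = 2^3 − 2^2 = 8 − 4 = 4.
φ(11) = 11 − 1 = 10.
φ(23) = 23 − 1 = 22.
φ(2024) = 4 × 10 × 22 = 880.

880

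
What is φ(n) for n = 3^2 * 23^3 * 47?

3212088

φ(5146641) = 5146641 · (1 − 1/3) · (1 − 1/23) · (1 − 1/47)
       = 5146641 · 2024/3243 = 3212088.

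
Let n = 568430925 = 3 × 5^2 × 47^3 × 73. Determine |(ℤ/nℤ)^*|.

φ(568430925) = 568430925 · (1 − 1/3) · (1 − 1/5) · (1 − 1/47) · (1 − 1/73)
       = 568430925 · 26496/51465 = 292648320.

292648320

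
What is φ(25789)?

25789 = 17 · 37 · 41.
φ(17) = 17 − 1 = 16.
φ(37) = 37 − 1 = 36.
φ(41) = 41 − 1 = 40.
φ(25789) = 16 × 36 × 40 = 23040.

23040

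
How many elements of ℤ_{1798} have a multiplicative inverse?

840

First factor: 1798 = 2 * 29 * 31.
φ(1798) = 1798 · (1 − 1/2) · (1 − 1/29) · (1 − 1/31)
       = 1798 · 840/1798 = 840.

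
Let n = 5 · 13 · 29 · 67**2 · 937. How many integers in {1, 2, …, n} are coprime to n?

φ(7928673805) = 7928673805 · (1 − 1/5) · (1 − 1/13) · (1 − 1/29) · (1 − 1/67) · (1 − 1/937)
       = 7928673805 · 83026944/118338415 = 5562805248.

5562805248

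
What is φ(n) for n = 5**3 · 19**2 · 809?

27633600

φ(36506125) = 36506125 · (1 − 1/5) · (1 − 1/19) · (1 − 1/809)
       = 36506125 · 58176/76855 = 27633600.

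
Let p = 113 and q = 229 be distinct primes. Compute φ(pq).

φ(pq) = (p−1)(q−1) = 112 · 228 = 25536.

25536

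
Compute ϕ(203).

168

Prime factorization: 203 = 7 · 29.
φ(7) = 7 − 1 = 6.
φ(29) = 29 − 1 = 28.
Since φ is multiplicative, φ(203) = 6 · 28 = 168.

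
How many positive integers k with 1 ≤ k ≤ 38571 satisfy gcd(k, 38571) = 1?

22176

Prime factorization: 38571 = 3 · 13 · 23 · 43.
φ(38571) = 38571 · (1 − 1/3) · (1 − 1/13) · (1 − 1/23) · (1 − 1/43)
       = 38571 · 22176/38571 = 22176.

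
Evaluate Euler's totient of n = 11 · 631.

φ(6941) = 6941 · (1 − 1/11) · (1 − 1/631)
       = 6941 · 6300/6941 = 6300.

6300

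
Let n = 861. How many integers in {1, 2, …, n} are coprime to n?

Prime factorization: 861 = 3 * 7 * 41.
φ(3) = 3 − 1 = 2.
φ(7) = 7 − 1 = 6.
φ(41) = 41 − 1 = 40.
φ(861) = 2 × 6 × 40 = 480.

480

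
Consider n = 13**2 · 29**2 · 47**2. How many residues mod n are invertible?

φ(13^2) = 13^1·(13−1) = 13·12 = 156.
φ(29^2) = 29^1·(29−1) = 29·28 = 812.
φ(47^2) = 47^1·(47−1) = 47·46 = 2162.
φ(313962961) = 156 × 812 × 2162 = 273864864.

273864864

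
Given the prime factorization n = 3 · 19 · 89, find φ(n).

3168

φ(5073) = 5073 · (1 − 1/3) · (1 − 1/19) · (1 − 1/89)
       = 5073 · 3168/5073 = 3168.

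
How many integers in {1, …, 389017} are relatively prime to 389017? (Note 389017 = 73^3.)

383688

φ(389017) = 389017 · (1 − 1/73)
       = 389017 · 72/73 = 383688.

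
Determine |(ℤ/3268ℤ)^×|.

1512

Factor 3268: 3268 = 2^2 · 19 · 43.
φ(2^2) = 2^2 − 2^1 = 4 − 2 = 2.
φ(19) = 19 − 1 = 18.
φ(43) = 43 − 1 = 42.
Since φ is multiplicative, φ(3268) = 2 · 18 · 42 = 1512.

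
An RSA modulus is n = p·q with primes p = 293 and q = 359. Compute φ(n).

φ(pq) = (p−1)(q−1) = 292 · 358 = 104536.

104536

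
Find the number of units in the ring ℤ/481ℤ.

432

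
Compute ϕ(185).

144

Prime factorization: 185 = 5 × 37.
φ(5) = 5 − 1 = 4.
φ(37) = 37 − 1 = 36.
φ(185) = 4 × 36 = 144.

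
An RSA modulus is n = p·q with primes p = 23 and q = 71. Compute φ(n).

φ(1633) = 1633 · (1 − 1/23) · (1 − 1/71)
       = 1633 · 1540/1633 = 1540.

1540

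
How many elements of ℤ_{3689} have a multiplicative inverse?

Prime factorization: 3689 = 7 * 17 * 31.
φ(3689) = 3689 · (1 − 1/7) · (1 − 1/17) · (1 − 1/31)
       = 3689 · 2880/3689 = 2880.

2880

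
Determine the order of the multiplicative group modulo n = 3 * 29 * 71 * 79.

305760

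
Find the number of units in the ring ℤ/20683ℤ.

18144

First factor: 20683 = 13 * 37 * 43.
φ(13) = 13 − 1 = 12.
φ(37) = 37 − 1 = 36.
φ(43) = 43 − 1 = 42.
Multiply: 12 · 36 · 42 = 18144.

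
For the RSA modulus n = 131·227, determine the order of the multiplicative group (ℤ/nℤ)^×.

For distinct primes, φ(pq) = (p−1)(q−1) = 130 × 226 = 29380.

29380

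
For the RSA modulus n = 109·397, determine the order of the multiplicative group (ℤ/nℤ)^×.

φ(n) = (p − 1)(q − 1) = (109−1)(397−1) = 108·396 = 42768.

42768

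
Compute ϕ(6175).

6175 = 5^2 · 13 · 19.
φ(5^2) = 5^2 − 5^1 = 25 − 5 = 20.
φ(13) = 13 − 1 = 12.
φ(19) = 19 − 1 = 18.
Multiply: 20 · 12 · 18 = 4320.

4320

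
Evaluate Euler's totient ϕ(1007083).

First factor: 1007083 = 7 × 11^2 × 29 × 41.
φ(1007083) = 1007083 · (1 − 1/7) · (1 − 1/11) · (1 − 1/29) · (1 − 1/41)
       = 1007083 · 67200/91553 = 739200.

739200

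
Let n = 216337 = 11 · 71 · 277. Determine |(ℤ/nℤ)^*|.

φ(11) = 11 − 1 = 10.
φ(71) = 71 − 1 = 70.
φ(277) = 277 − 1 = 276.
Since φ is multiplicative, φ(216337) = 10 · 70 · 276 = 193200.

193200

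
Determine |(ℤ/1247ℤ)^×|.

1176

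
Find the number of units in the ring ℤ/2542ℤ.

1200

Prime factorization: 2542 = 2 × 31 × 41.
φ(2) = 2 − 1 = 1.
φ(31) = 31 − 1 = 30.
φ(41) = 41 − 1 = 40.
φ(2542) = 1 × 30 × 40 = 1200.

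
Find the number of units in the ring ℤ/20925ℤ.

20925 = 3^3 · 5^2 · 31.
φ(3^3) = 3^2·(3−1) = 9·2 = 18.
φ(5^2) = 5^2 − 5^1 = 25 − 5 = 20.
φ(31) = 31 − 1 = 30.
Multiply: 18 · 20 · 30 = 10800.

10800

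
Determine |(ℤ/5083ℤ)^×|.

4224

First factor: 5083 = 13 · 17 · 23.
φ(5083) = 5083 · (1 − 1/13) · (1 − 1/17) · (1 − 1/23)
       = 5083 · 4224/5083 = 4224.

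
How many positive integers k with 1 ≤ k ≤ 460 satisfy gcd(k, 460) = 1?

176

Factor 460: 460 = 2**2 × 5 × 23.
φ(460) = 460 · (1 − 1/2) · (1 − 1/5) · (1 − 1/23)
       = 460 · 88/230 = 176.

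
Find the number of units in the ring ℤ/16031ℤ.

First factor: 16031 = 17 · 23 · 41.
φ(17) = 17 − 1 = 16.
φ(23) = 23 − 1 = 22.
φ(41) = 41 − 1 = 40.
Since φ is multiplicative, φ(16031) = 16 · 22 · 40 = 14080.

14080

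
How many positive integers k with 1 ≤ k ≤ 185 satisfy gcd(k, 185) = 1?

144

First factor: 185 = 5 · 37.
φ(5) = 5 − 1 = 4.
φ(37) = 37 − 1 = 36.
Multiply: 4 · 36 = 144.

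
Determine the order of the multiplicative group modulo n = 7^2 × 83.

3444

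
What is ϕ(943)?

880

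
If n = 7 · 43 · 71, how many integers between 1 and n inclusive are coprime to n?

17640

φ(21371) = 21371 · (1 − 1/7) · (1 − 1/43) · (1 − 1/71)
       = 21371 · 17640/21371 = 17640.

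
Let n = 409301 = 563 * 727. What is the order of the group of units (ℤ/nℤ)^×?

φ(563) = 563 − 1 = 562.
φ(727) = 727 − 1 = 726.
Since φ is multiplicative, φ(409301) = 562 · 726 = 408012.

408012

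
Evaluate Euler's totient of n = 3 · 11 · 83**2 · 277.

φ(62972349) = 62972349 · (1 − 1/3) · (1 − 1/11) · (1 − 1/83) · (1 − 1/277)
       = 62972349 · 452640/758703 = 37569120.

37569120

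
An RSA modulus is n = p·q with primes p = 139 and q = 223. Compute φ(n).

30636

φ(pq) = (p−1)(q−1) = 138 · 222 = 30636.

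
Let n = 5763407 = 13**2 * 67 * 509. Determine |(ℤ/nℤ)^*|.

5230368

φ(5763407) = 5763407 · (1 − 1/13) · (1 − 1/67) · (1 − 1/509)
       = 5763407 · 402336/443339 = 5230368.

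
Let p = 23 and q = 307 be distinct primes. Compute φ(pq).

6732

φ(7061) = 7061 · (1 − 1/23) · (1 − 1/307)
       = 7061 · 6732/7061 = 6732.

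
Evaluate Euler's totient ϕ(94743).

55440

94743 = 3**3 · 11**2 · 29.
φ(3^3) = 3^3 − 3^2 = 27 − 9 = 18.
φ(11^2) = 11^2 − 11^1 = 121 − 11 = 110.
φ(29) = 29 − 1 = 28.
Multiply: 18 · 110 · 28 = 55440.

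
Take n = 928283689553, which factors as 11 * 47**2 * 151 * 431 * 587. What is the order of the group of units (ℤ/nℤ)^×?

817171140000

φ(11) = 11 − 1 = 10.
φ(47^2) = 47^2 − 47^1 = 2209 − 47 = 2162.
φ(151) = 151 − 1 = 150.
φ(431) = 431 − 1 = 430.
φ(587) = 587 − 1 = 586.
φ(928283689553) = 10 × 2162 × 150 × 430 × 586 = 817171140000.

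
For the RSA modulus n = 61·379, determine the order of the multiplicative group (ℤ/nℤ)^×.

22680

φ(n) = (p − 1)(q − 1) = (61−1)(379−1) = 60·378 = 22680.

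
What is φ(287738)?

123200

Factor 287738: 287738 = 2 · 11**2 · 29 · 41.
φ(2) = 2 − 1 = 1.
φ(11^2) = 11^2 − 11^1 = 121 − 11 = 110.
φ(29) = 29 − 1 = 28.
φ(41) = 41 − 1 = 40.
Multiply: 1 · 110 · 28 · 40 = 123200.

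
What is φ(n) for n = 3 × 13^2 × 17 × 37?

φ(318903) = 318903 · (1 − 1/3) · (1 − 1/13) · (1 − 1/17) · (1 − 1/37)
       = 318903 · 13824/24531 = 179712.

179712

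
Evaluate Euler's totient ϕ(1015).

672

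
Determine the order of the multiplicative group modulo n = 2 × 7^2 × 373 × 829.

12936672

φ(2) = 2 − 1 = 1.
φ(7^2) = 7^2 − 7^1 = 49 − 7 = 42.
φ(373) = 373 − 1 = 372.
φ(829) = 829 − 1 = 828.
Multiply: 1 · 42 · 372 · 828 = 12936672.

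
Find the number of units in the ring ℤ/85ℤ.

64

Factor 85: 85 = 5 · 17.
φ(5) = 5 − 1 = 4.
φ(17) = 17 − 1 = 16.
φ(85) = 4 × 16 = 64.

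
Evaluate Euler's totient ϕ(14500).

5600

Prime factorization: 14500 = 2^2 * 5^3 * 29.
φ(2^2) = 2^2 − 2^1 = 4 − 2 = 2.
φ(5^3) = 5^2·(5−1) = 25·4 = 100.
φ(29) = 29 − 1 = 28.
Since φ is multiplicative, φ(14500) = 2 · 100 · 28 = 5600.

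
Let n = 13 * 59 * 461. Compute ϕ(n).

φ(353587) = 353587 · (1 − 1/13) · (1 − 1/59) · (1 − 1/461)
       = 353587 · 320160/353587 = 320160.

320160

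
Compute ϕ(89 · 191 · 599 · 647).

6459069760

φ(6588013447) = 6588013447 · (1 − 1/89) · (1 − 1/191) · (1 − 1/599) · (1 − 1/647)
       = 6588013447 · 6459069760/6588013447 = 6459069760.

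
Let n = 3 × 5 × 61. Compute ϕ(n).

480

φ(915) = 915 · (1 − 1/3) · (1 − 1/5) · (1 − 1/61)
       = 915 · 480/915 = 480.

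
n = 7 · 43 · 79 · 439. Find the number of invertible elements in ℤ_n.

8609328

φ(10438981) = 10438981 · (1 − 1/7) · (1 − 1/43) · (1 − 1/79) · (1 − 1/439)
       = 10438981 · 8609328/10438981 = 8609328.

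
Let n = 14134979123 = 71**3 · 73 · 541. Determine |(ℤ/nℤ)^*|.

φ(71^3) = 71^3 − 71^2 = 357911 − 5041 = 352870.
φ(73) = 73 − 1 = 72.
φ(541) = 541 − 1 = 540.
Multiply: 352870 · 72 · 540 = 13719585600.

13719585600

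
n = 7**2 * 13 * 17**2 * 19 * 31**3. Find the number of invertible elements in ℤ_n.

71140446720

φ(104201976697) = 104201976697 · (1 − 1/7) · (1 − 1/13) · (1 − 1/17) · (1 − 1/19) · (1 − 1/31)
       = 104201976697 · 622080/911183 = 71140446720.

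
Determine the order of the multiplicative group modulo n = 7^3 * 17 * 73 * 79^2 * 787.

φ(7^3) = 7^2·(7−1) = 49·6 = 294.
φ(17) = 17 − 1 = 16.
φ(73) = 73 − 1 = 72.
φ(79^2) = 79^2 − 79^1 = 6241 − 79 = 6162.
φ(787) = 787 − 1 = 786.
φ(2090714910221) = 294 × 16 × 72 × 6162 × 786 = 1640378428416.

1640378428416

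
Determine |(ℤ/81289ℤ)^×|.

73008

First factor: 81289 = 13^3 · 37.
φ(13^3) = 13^2·(13−1) = 169·12 = 2028.
φ(37) = 37 − 1 = 36.
Since φ is multiplicative, φ(81289) = 2028 · 36 = 73008.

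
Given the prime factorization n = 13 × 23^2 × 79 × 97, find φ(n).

45467136

φ(52698451) = 52698451 · (1 − 1/13) · (1 − 1/23) · (1 − 1/79) · (1 − 1/97)
       = 52698451 · 1976832/2291237 = 45467136.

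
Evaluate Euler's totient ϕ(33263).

Factor 33263: 33263 = 29 × 31 × 37.
φ(29) = 29 − 1 = 28.
φ(31) = 31 − 1 = 30.
φ(37) = 37 − 1 = 36.
Multiply: 28 · 30 · 36 = 30240.

30240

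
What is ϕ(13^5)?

φ(371293) = 371293 · (1 − 1/13)
       = 371293 · 12/13 = 342732.

342732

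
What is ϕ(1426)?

Factor 1426: 1426 = 2 * 23 * 31.
φ(2) = 2 − 1 = 1.
φ(23) = 23 − 1 = 22.
φ(31) = 31 − 1 = 30.
Multiply: 1 · 22 · 30 = 660.

660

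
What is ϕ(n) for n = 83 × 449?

φ(37267) = 37267 · (1 − 1/83) · (1 − 1/449)
       = 37267 · 36736/37267 = 36736.

36736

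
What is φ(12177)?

12177 = 3^3 · 11 · 41.
φ(3^3) = 3^3 − 3^2 = 27 − 9 = 18.
φ(11) = 11 − 1 = 10.
φ(41) = 41 − 1 = 40.
Multiply: 18 · 10 · 40 = 7200.

7200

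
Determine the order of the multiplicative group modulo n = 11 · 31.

300

φ(341) = 341 · (1 − 1/11) · (1 − 1/31)
       = 341 · 300/341 = 300.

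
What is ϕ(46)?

22

Prime factorization: 46 = 2 · 23.
φ(2) = 2 − 1 = 1.
φ(23) = 23 − 1 = 22.
Multiply: 1 · 22 = 22.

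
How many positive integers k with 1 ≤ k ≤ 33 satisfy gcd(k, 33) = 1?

33 = 3 · 11.
φ(3) = 3 − 1 = 2.
φ(11) = 11 − 1 = 10.
φ(33) = 2 × 10 = 20.

20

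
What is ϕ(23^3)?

11638

φ(23^3) = 23^2·(23−1) = 529·22 = 11638.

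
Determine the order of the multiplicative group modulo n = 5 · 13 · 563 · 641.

17264640

φ(5) = 5 − 1 = 4.
φ(13) = 13 − 1 = 12.
φ(563) = 563 − 1 = 562.
φ(641) = 641 − 1 = 640.
φ(23457395) = 4 × 12 × 562 × 640 = 17264640.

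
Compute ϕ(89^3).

697048

φ(89^3) = 89^2·(89−1) = 7921·88 = 697048.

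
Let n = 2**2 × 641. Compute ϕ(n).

1280

φ(2564) = 2564 · (1 − 1/2) · (1 − 1/641)
       = 2564 · 640/1282 = 1280.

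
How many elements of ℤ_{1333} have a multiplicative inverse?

1260

First factor: 1333 = 31 * 43.
φ(1333) = 1333 · (1 − 1/31) · (1 − 1/43)
       = 1333 · 1260/1333 = 1260.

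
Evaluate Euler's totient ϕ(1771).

1320

1771 = 7 · 11 · 23.
φ(1771) = 1771 · (1 − 1/7) · (1 − 1/11) · (1 − 1/23)
       = 1771 · 1320/1771 = 1320.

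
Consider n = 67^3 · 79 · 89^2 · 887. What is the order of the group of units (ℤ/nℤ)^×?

160359444932544

φ(67^3) = 67^2·(67−1) = 4489·66 = 296274.
φ(79) = 79 − 1 = 78.
φ(89^2) = 89^2 − 89^1 = 7921 − 89 = 7832.
φ(887) = 887 − 1 = 886.
Since φ is multiplicative, φ(166937971701779) = 296274 · 78 · 7832 · 886 = 160359444932544.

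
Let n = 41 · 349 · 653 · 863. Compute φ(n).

7823374080

φ(8063679551) = 8063679551 · (1 − 1/41) · (1 − 1/349) · (1 − 1/653) · (1 − 1/863)
       = 8063679551 · 7823374080/8063679551 = 7823374080.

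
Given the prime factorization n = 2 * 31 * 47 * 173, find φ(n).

237360

φ(504122) = 504122 · (1 − 1/2) · (1 − 1/31) · (1 − 1/47) · (1 − 1/173)
       = 504122 · 237360/504122 = 237360.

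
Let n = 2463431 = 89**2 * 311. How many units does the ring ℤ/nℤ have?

2427920

φ(2463431) = 2463431 · (1 − 1/89) · (1 − 1/311)
       = 2463431 · 27280/27679 = 2427920.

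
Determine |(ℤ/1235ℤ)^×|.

864

1235 = 5 · 13 · 19.
φ(5) = 5 − 1 = 4.
φ(13) = 13 − 1 = 12.
φ(19) = 19 − 1 = 18.
Since φ is multiplicative, φ(1235) = 4 · 12 · 18 = 864.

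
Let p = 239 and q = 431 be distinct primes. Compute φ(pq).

102340

For distinct primes, φ(pq) = (p−1)(q−1) = 238 × 430 = 102340.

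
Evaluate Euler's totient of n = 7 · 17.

φ(119) = 119 · (1 − 1/7) · (1 − 1/17)
       = 119 · 96/119 = 96.

96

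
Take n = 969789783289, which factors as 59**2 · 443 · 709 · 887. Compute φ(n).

φ(59^2) = 59^2 − 59^1 = 3481 − 59 = 3422.
φ(443) = 443 − 1 = 442.
φ(709) = 709 − 1 = 708.
φ(887) = 887 − 1 = 886.
Since φ is multiplicative, φ(969789783289) = 3422 · 442 · 708 · 886 = 948788154912.

948788154912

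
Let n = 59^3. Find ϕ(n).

201898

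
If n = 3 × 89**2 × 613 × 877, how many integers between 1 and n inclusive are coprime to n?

8397658368

φ(12775012563) = 12775012563 · (1 − 1/3) · (1 − 1/89) · (1 − 1/613) · (1 − 1/877)
       = 12775012563 · 94355712/143539467 = 8397658368.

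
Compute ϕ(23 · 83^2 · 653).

φ(23) = 23 − 1 = 22.
φ(83^2) = 83^1·(83−1) = 83·82 = 6806.
φ(653) = 653 − 1 = 652.
Multiply: 22 · 6806 · 652 = 97625264.

97625264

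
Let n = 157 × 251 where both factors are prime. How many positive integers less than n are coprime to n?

φ(pq) = (p−1)(q−1) = 156 · 250 = 39000.

39000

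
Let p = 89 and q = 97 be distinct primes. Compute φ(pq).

8448

φ(n) = (p − 1)(q − 1) = (89−1)(97−1) = 88·96 = 8448.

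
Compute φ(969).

First factor: 969 = 3 · 17 · 19.
φ(969) = 969 · (1 − 1/3) · (1 − 1/17) · (1 − 1/19)
       = 969 · 576/969 = 576.

576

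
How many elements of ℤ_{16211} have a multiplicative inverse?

16211 = 13 · 29 · 43.
φ(13) = 13 − 1 = 12.
φ(29) = 29 − 1 = 28.
φ(43) = 43 − 1 = 42.
φ(16211) = 12 × 28 × 42 = 14112.

14112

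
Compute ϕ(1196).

1196 = 2^2 · 13 · 23.
φ(1196) = 1196 · (1 − 1/2) · (1 − 1/13) · (1 − 1/23)
       = 1196 · 264/598 = 528.

528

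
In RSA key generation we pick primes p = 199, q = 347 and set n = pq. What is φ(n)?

68508

For distinct primes, φ(pq) = (p−1)(q−1) = 198 × 346 = 68508.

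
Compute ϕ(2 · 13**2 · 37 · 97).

φ(2) = 2 − 1 = 1.
φ(13^2) = 13^1·(13−1) = 13·12 = 156.
φ(37) = 37 − 1 = 36.
φ(97) = 97 − 1 = 96.
φ(1213082) = 1 × 156 × 36 × 96 = 539136.

539136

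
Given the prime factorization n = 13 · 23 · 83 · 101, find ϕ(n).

φ(13) = 13 − 1 = 12.
φ(23) = 23 − 1 = 22.
φ(83) = 83 − 1 = 82.
φ(101) = 101 − 1 = 100.
Multiply: 12 · 22 · 82 · 100 = 2164800.

2164800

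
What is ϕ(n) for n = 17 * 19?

288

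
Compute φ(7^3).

φ(7^3) = 7^3 − 7^2 = 343 − 49 = 294.

294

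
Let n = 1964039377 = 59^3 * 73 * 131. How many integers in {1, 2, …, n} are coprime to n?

1889765280

φ(59^3) = 59^2·(59−1) = 3481·58 = 201898.
φ(73) = 73 − 1 = 72.
φ(131) = 131 − 1 = 130.
φ(1964039377) = 201898 × 72 × 130 = 1889765280.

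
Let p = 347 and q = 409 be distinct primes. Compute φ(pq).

141168

φ(n) = (p − 1)(q − 1) = (347−1)(409−1) = 346·408 = 141168.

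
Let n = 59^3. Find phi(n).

φ(205379) = 205379 · (1 − 1/59)
       = 205379 · 58/59 = 201898.

201898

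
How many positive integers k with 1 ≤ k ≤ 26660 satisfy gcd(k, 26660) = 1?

Prime factorization: 26660 = 2^2 * 5 * 31 * 43.
φ(2^2) = 2^1·(2−1) = 2·1 = 2.
φ(5) = 5 − 1 = 4.
φ(31) = 31 − 1 = 30.
φ(43) = 43 − 1 = 42.
φ(26660) = 2 × 4 × 30 × 42 = 10080.

10080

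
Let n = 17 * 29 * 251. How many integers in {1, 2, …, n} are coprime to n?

φ(123743) = 123743 · (1 − 1/17) · (1 − 1/29) · (1 − 1/251)
       = 123743 · 112000/123743 = 112000.

112000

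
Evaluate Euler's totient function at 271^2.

φ(271^2) = 271^1·(271−1) = 271·270 = 73170.

73170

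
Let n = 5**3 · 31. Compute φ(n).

φ(5^3) = 5^3 − 5^2 = 125 − 25 = 100.
φ(31) = 31 − 1 = 30.
Multiply: 100 · 30 = 3000.

3000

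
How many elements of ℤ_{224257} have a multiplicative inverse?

First factor: 224257 = 11 * 19 * 29 * 37.
φ(224257) = 224257 · (1 − 1/11) · (1 − 1/19) · (1 − 1/29) · (1 − 1/37)
       = 224257 · 181440/224257 = 181440.

181440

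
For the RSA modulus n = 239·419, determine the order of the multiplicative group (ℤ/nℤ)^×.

99484

φ(pq) = (p−1)(q−1) = 238 · 418 = 99484.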